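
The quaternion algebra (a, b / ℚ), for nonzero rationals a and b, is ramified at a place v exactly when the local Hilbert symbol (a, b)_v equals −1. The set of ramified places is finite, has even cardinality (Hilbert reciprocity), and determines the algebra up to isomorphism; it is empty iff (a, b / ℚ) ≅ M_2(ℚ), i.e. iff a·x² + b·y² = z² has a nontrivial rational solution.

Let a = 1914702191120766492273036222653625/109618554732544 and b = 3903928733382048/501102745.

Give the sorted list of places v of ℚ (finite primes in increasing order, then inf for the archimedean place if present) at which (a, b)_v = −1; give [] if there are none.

Mod squares: a ≡ 40145, b ≡ 95464810. Check v ∈ {∞, 2, 3, 5, 7, 11, 13, 23, 29, 31, 37, 41}.
v=41: a=41^2·(≡19), b=41^1·(≡10) mod 41; (19|41)=-1, (10|41)=+1; (−1)^{2·1·20}·(-1)^1·(+1)^2 = -1.
v=23: a=23^4·(≡17), b=23^2·(≡15) mod 23; (17|23)=-1, (15|23)=-1; (−1)^{4·2·11}·(-1)^2·(-1)^4 = +1.
v=∞: 40145 > 0 and 95464810 > 0  ⇒  (a,b)_∞ = +1.
v=5: a=5^3·(≡1), b=5^-1·(≡2) mod 5; (1|5)=+1, (2|5)=-1; (−1)^{3·-1·2}·(+1)^-1·(-1)^3 = -1.
v=13: a=13^-4·(≡9), b=13^-4·(≡9) mod 13; (9|13)=+1, (9|13)=+1; (−1)^{-4·-4·6}·(+1)^-4·(+1)^-4 = +1.
v=37: a=37^3·(≡16), b=37^1·(≡7) mod 37; (16|37)=+1, (7|37)=+1; (−1)^{3·1·18}·(+1)^1·(+1)^3 = +1.
v=29: a=29^2·(≡28), b=29^-1·(≡7) mod 29; (28|29)=+1, (7|29)=+1; (−1)^{2·-1·14}·(+1)^-1·(+1)^2 = +1.
v=2: v_2(a)=-18, v_2(b)=5; units ≡ 1, 5 (mod 8); ε·ε+αω+βω = 0·0+-18·1+5·0 ≡ 0  ⇒  (a,b)_2 = +1.
v=11: a=11^-4·(≡2), b=11^-2·(≡3) mod 11; (2|11)=-1, (3|11)=+1; (−1)^{-4·-2·5}·(-1)^-2·(+1)^-4 = +1.
v=7: a=7^3·(≡1), b=7^1·(≡6) mod 7; (1|7)=+1, (6|7)=-1; (−1)^{3·1·3}·(+1)^1·(-1)^3 = +1.
v=31: a=31^7·(≡12), b=31^3·(≡20) mod 31; (12|31)=-1, (20|31)=+1; (−1)^{7·3·15}·(-1)^3·(+1)^7 = +1.
v=3: a=3^4·(≡2), b=3^6·(≡1) mod 3; (2|3)=-1, (1|3)=+1; (−1)^{4·6·1}·(-1)^6·(+1)^4 = +1.
Ram(40145, 95464810) = {5, 41}; no ℚ_5-point on the conic.

[5, 41]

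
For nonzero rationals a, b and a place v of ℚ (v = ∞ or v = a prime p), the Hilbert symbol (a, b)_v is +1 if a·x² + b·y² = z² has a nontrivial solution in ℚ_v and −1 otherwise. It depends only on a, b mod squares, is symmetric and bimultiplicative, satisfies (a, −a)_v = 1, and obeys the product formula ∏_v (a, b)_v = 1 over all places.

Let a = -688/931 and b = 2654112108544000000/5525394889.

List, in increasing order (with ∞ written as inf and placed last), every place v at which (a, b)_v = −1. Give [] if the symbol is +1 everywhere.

Mod squares: a ≡ -817, b ≡ 10621. Check v ∈ {∞, 2, 5, 7, 13, 19, 37, 41, 43}.
v=∞: -817 < 0 and 10621 > 0  ⇒  (a,b)_∞ = +1.
v=13: a=13^0·(≡5), b=13^3·(≡6) mod 13; (5|13)=-1, (6|13)=-1; (−1)^{0·3·6}·(-1)^3·(-1)^0 = -1.
v=7: a=7^-2·(≡1), b=7^-4·(≡2) mod 7; (1|7)=+1, (2|7)=+1; (−1)^{-2·-4·3}·(+1)^-4·(+1)^-2 = +1.
v=2: v_2(a)=4, v_2(b)=18; units ≡ 7, 5 (mod 8); ε·ε+αω+βω = 1·0+4·1+18·0 ≡ 0  ⇒  (a,b)_2 = +1.
v=19: a=19^-1·(≡10), b=19^3·(≡13) mod 19; (10|19)=-1, (13|19)=-1; (−1)^{-1·3·9}·(-1)^3·(-1)^-1 = -1.
v=41: a=41^0·(≡30), b=41^-2·(≡39) mod 41; (30|41)=-1, (39|41)=+1; (−1)^{0·-2·20}·(-1)^-2·(+1)^0 = +1.
v=43: a=43^1·(≡24), b=43^1·(≡7) mod 43; (24|43)=+1, (7|43)=-1; (−1)^{1·1·21}·(+1)^1·(-1)^1 = +1.
v=5: a=5^0·(≡2), b=5^6·(≡4) mod 5; (2|5)=-1, (4|5)=+1; (−1)^{0·6·2}·(-1)^6·(+1)^0 = +1.
v=37: a=37^0·(≡21), b=37^-2·(≡31) mod 37; (21|37)=+1, (31|37)=-1; (−1)^{0·-2·18}·(+1)^-2·(-1)^0 = +1.
(-817, 10621 / ℚ) ramifies at {13, 19}: a division algebra.

[13, 19]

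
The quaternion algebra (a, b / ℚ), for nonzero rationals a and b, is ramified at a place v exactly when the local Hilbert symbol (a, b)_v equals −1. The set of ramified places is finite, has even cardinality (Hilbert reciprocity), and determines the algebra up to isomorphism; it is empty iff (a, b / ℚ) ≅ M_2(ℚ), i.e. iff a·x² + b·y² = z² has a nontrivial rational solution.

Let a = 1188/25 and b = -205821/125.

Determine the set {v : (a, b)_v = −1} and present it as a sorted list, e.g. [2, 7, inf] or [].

[5, 7]

(a, b) ≡ (33, -105) mod (ℚ^×)²; places V = {2, 3, 5, 7, 11, ∞}.
(a,b)_3: α=3, u≡2; β=5, v≡1 (mod 3); (2|3)=-1, (1|3)=+1; sign (−1)^1·-1^5·+1^3 = +1.
(a,b)_7: α=0, u≡3; β=1, v≡3 (mod 7); (3|7)=-1, (3|7)=-1; sign (−1)^0·-1^1·-1^0 = -1.
(a,b)_2: α=2, β=0; u≡1, v≡7 (mod 8); ε(u)ε(v)=0·1, αω(v)=2·0, βω(u)=0·0; sum ≡ 0  ⇒  +1.
(a,b)_11: α=1, u≡3; β=2, v≡1 (mod 11); (3|11)=+1, (1|11)=+1; sign (−1)^0·+1^2·+1^1 = +1.
(a,b)_∞: sgn(33)=+, sgn(-105)=−, so +1.
(a,b)_5: α=-2, u≡3; β=-3, v≡4 (mod 5); (3|5)=-1, (4|5)=+1; sign (−1)^0·-1^-3·+1^-2 = -1.
Ram(33, -105) = {5, 7}; no ℚ_5-point on the conic.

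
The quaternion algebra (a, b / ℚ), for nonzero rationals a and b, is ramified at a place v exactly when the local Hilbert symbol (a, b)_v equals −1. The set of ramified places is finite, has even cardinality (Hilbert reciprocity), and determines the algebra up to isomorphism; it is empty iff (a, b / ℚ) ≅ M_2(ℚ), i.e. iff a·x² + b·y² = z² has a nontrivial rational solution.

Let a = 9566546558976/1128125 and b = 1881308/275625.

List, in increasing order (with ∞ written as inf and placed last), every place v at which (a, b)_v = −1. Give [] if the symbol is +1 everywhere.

[2, 5, 31, 47]

Mod squares: a ≡ 167555, b ≡ 23. Check v ∈ {∞, 2, 3, 5, 7, 11, 13, 19, 23, 31, 47}.
v=47: a=47^1·(≡41), b=47^0·(≡41) mod 47; (41|47)=-1, (41|47)=-1; (−1)^{1·0·23}·(-1)^0·(-1)^1 = -1.
v=13: a=13^0·(≡11), b=13^2·(≡9) mod 13; (11|13)=-1, (9|13)=+1; (−1)^{0·2·6}·(-1)^2·(+1)^0 = +1.
v=19: a=19^-2·(≡3), b=19^0·(≡9) mod 19; (3|19)=-1, (9|19)=+1; (−1)^{-2·0·9}·(-1)^0·(+1)^-2 = +1.
v=2: v_2(a)=18, v_2(b)=2; units ≡ 3, 7 (mod 8); ε·ε+αω+βω = 1·1+18·0+2·1 ≡ 1  ⇒  (a,b)_2 = -1.
v=∞: 167555 > 0 and 23 > 0  ⇒  (a,b)_∞ = +1.
v=23: a=23^1·(≡21), b=23^1·(≡12) mod 23; (21|23)=-1, (12|23)=+1; (−1)^{1·1·11}·(-1)^1·(+1)^1 = +1.
v=5: a=5^-5·(≡1), b=5^-4·(≡3) mod 5; (1|5)=+1, (3|5)=-1; (−1)^{-5·-4·2}·(+1)^-4·(-1)^-5 = -1.
v=7: a=7^0·(≡3), b=7^-2·(≡4) mod 7; (3|7)=-1, (4|7)=+1; (−1)^{0·-2·3}·(-1)^-2·(+1)^0 = +1.
v=11: a=11^2·(≡4), b=11^2·(≡3) mod 11; (4|11)=+1, (3|11)=+1; (−1)^{2·2·5}·(+1)^2·(+1)^2 = +1.
v=3: a=3^2·(≡2), b=3^-2·(≡2) mod 3; (2|3)=-1, (2|3)=-1; (−1)^{2·-2·1}·(-1)^-2·(-1)^2 = +1.
v=31: a=31^1·(≡30), b=31^0·(≡26) mod 31; (30|31)=-1, (26|31)=-1; (−1)^{1·0·15}·(-1)^0·(-1)^1 = -1.
|Ram(167555, 23)| = 4, even; anisotropic at {2, 5, 31, 47}.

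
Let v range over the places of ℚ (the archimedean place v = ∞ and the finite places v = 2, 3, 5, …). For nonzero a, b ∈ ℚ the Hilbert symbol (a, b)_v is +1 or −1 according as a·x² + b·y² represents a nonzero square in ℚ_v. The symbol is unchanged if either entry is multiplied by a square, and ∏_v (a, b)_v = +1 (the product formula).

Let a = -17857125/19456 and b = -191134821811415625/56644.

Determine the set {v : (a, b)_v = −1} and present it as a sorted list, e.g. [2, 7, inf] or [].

[11, inf]

Mod squares: a ≡ -1507935, b ≡ -185. Check v ∈ {∞, 2, 3, 5, 7, 11, 13, 17, 19, 37}.
v=∞: -1507935 < 0 and -185 < 0  ⇒  (a,b)_∞ = -1.
v=3: a=3^3·(≡2), b=3^10·(≡1) mod 3; (2|3)=-1, (1|3)=+1; (−1)^{3·10·1}·(-1)^10·(+1)^3 = +1.
v=37: a=37^1·(≡18), b=37^3·(≡19) mod 37; (18|37)=-1, (19|37)=-1; (−1)^{1·3·18}·(-1)^3·(-1)^1 = +1.
v=19: a=19^-1·(≡16), b=19^0·(≡11) mod 19; (16|19)=+1, (11|19)=+1; (−1)^{-1·0·9}·(+1)^0·(+1)^-1 = +1.
v=17: a=17^0·(≡4), b=17^-2·(≡9) mod 17; (4|17)=+1, (9|17)=+1; (−1)^{0·-2·8}·(+1)^-2·(+1)^0 = +1.
v=13: a=13^1·(≡9), b=13^2·(≡4) mod 13; (9|13)=+1, (4|13)=+1; (−1)^{1·2·6}·(+1)^2·(+1)^1 = +1.
v=2: v_2(a)=-10, v_2(b)=-2; units ≡ 1, 7 (mod 8); ε·ε+αω+βω = 0·1+-10·0+-2·0 ≡ 0  ⇒  (a,b)_2 = +1.
v=7: a=7^0·(≡5), b=7^-2·(≡4) mod 7; (5|7)=-1, (4|7)=+1; (−1)^{0·-2·3}·(-1)^-2·(+1)^0 = +1.
v=5: a=5^3·(≡3), b=5^5·(≡3) mod 5; (3|5)=-1, (3|5)=-1; (−1)^{3·5·2}·(-1)^5·(-1)^3 = +1.
v=11: a=11^1·(≡2), b=11^2·(≡6) mod 11; (2|11)=-1, (6|11)=-1; (−1)^{1·2·5}·(-1)^2·(-1)^1 = -1.
(-1507935, -185 / ℚ) ramifies at {11, ∞}: a division algebra.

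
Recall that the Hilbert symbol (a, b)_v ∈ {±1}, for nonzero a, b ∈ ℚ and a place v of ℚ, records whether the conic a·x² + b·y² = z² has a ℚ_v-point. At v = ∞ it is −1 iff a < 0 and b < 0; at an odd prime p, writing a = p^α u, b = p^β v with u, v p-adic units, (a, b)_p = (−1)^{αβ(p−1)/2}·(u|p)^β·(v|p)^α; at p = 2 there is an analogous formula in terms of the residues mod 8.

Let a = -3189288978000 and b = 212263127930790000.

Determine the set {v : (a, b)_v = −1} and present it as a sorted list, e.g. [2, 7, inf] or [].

(a, b) ≡ (-5, 1479) mod (ℚ^×)²; places V = {2, 3, 5, 17, 29, ∞}.
(a,b)_2: α=4, β=4; u≡3, v≡7 (mod 8); ε(u)ε(v)=1·1, αω(v)=4·0, βω(u)=4·1; sum ≡ 1  ⇒  -1.
(a,b)_3: α=8, u≡1; β=11, v≡1 (mod 3); (1|3)=+1, (1|3)=+1; sign (−1)^0·+1^11·+1^8 = +1.
(a,b)_29: α=2, u≡22; β=3, v≡28 (mod 29); (22|29)=+1, (28|29)=+1; sign (−1)^0·+1^3·+1^2 = +1.
(a,b)_17: α=2, u≡3; β=3, v≡2 (mod 17); (3|17)=-1, (2|17)=+1; sign (−1)^0·-1^3·+1^2 = -1.
(a,b)_∞: sgn(-5)=−, sgn(1479)=+, so +1.
(a,b)_5: α=3, u≡1; β=4, v≡4 (mod 5); (1|5)=+1, (4|5)=+1; sign (−1)^0·+1^4·+1^3 = +1.
Ram(-5, 1479) = {2, 17}; no ℚ_2-point on the conic.

[2, 17]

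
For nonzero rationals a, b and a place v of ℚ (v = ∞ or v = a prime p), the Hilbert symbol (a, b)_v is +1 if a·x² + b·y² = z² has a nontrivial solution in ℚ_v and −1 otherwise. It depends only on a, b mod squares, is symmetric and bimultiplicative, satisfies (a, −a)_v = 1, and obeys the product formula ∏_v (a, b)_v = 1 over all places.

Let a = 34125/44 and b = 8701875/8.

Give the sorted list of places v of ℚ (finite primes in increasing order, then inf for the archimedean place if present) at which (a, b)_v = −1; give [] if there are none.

(a, b) ≡ (15015, 3094) mod (ℚ^×)²; places V = {2, 3, 5, 7, 11, 13, 17, ∞}.
(a,b)_17: α=0, u≡4; β=1, v≡7 (mod 17); (4|17)=+1, (7|17)=-1; sign (−1)^0·+1^1·-1^0 = +1.
(a,b)_7: α=1, u≡5; β=1, v≡2 (mod 7); (5|7)=-1, (2|7)=+1; sign (−1)^1·-1^1·+1^1 = +1.
(a,b)_11: α=-1, u≡9; β=0, v≡9 (mod 11); (9|11)=+1, (9|11)=+1; sign (−1)^0·+1^0·+1^-1 = +1.
(a,b)_5: α=3, u≡2; β=4, v≡1 (mod 5); (2|5)=-1, (1|5)=+1; sign (−1)^0·-1^4·+1^3 = +1.
(a,b)_3: α=1, u≡1; β=2, v≡1 (mod 3); (1|3)=+1, (1|3)=+1; sign (−1)^0·+1^2·+1^1 = +1.
(a,b)_2: α=-2, β=-3; u≡7, v≡3 (mod 8); ε(u)ε(v)=1·1, αω(v)=-2·1, βω(u)=-3·0; sum ≡ 1  ⇒  -1.
(a,b)_∞: sgn(15015)=+, sgn(3094)=+, so +1.
(a,b)_13: α=1, u≡5; β=1, v≡12 (mod 13); (5|13)=-1, (12|13)=+1; sign (−1)^0·-1^1·+1^1 = -1.
(15015, 3094 / ℚ) ramifies at {2, 13}: a division algebra.

[2, 13]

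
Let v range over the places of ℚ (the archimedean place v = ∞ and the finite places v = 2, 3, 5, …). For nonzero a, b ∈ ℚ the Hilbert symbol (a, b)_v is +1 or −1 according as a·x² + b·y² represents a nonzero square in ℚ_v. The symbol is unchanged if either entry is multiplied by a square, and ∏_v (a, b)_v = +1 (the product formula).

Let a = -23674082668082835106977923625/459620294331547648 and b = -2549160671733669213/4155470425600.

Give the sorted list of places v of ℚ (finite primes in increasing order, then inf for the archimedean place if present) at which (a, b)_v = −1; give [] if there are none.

(a, b) ≡ (-79365, -69782) mod (ℚ^×)²; places V = {2, 3, 5, 11, 13, 17, 19, 23, 31, 37, 41, ∞}.
(a,b)_2: α=-14, β=-9; u≡3, v≡5 (mod 8); ε(u)ε(v)=1·0, αω(v)=-14·1, βω(u)=-9·1; sum ≡ 1  ⇒  -1.
(a,b)_19: α=6, u≡6; β=4, v≡9 (mod 19); (6|19)=+1, (9|19)=+1; sign (−1)^0·+1^4·+1^6 = +1.
(a,b)_37: α=5, u≡34; β=3, v≡27 (mod 37); (34|37)=+1, (27|37)=+1; sign (−1)^0·+1^3·+1^5 = +1.
(a,b)_41: α=2, u≡11; β=1, v≡39 (mod 41); (11|41)=-1, (39|41)=+1; sign (−1)^0·-1^1·+1^2 = -1.
(a,b)_23: α=-2, u≡9; β=-1, v≡9 (mod 23); (9|23)=+1, (9|23)=+1; sign (−1)^0·+1^-1·+1^-2 = +1.
(a,b)_3: α=3, u≡2; β=4, v≡1 (mod 3); (2|3)=-1, (1|3)=+1; sign (−1)^0·-1^4·+1^3 = +1.
(a,b)_5: α=3, u≡2; β=-2, v≡3 (mod 5); (2|5)=-1, (3|5)=-1; sign (−1)^0·-1^-2·-1^3 = -1.
(a,b)_17: α=-6, u≡9; β=-4, v≡10 (mod 17); (9|17)=+1, (10|17)=-1; sign (−1)^0·+1^-4·-1^-6 = +1.
(a,b)_31: α=2, u≡29; β=2, v≡22 (mod 31); (29|31)=-1, (22|31)=-1; sign (−1)^0·-1^2·-1^2 = +1.
(a,b)_∞: sgn(-79365)=−, sgn(-69782)=−, so -1.
(a,b)_11: α=3, u≡9; β=2, v≡10 (mod 11); (9|11)=+1, (10|11)=-1; sign (−1)^0·+1^2·-1^3 = -1.
(a,b)_13: α=-3, u≡5; β=-2, v≡8 (mod 13); (5|13)=-1, (8|13)=-1; sign (−1)^0·-1^-2·-1^-3 = -1.
|Ram(-79365, -69782)| = 6, even; anisotropic at {2, 5, 11, 13, 41, ∞}.

[2, 5, 11, 13, 41, inf]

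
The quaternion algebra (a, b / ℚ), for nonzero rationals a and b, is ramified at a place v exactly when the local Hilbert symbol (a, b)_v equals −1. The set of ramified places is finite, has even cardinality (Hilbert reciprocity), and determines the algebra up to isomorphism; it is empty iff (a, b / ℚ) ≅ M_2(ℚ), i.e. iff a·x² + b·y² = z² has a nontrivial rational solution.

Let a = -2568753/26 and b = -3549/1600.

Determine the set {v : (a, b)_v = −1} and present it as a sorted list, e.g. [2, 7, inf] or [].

(a, b) ≡ (-858, -21) mod (ℚ^×)²; places V = {2, 3, 5, 7, 11, 13, 31, ∞}.
(a,b)_2: α=-1, β=-6; u≡3, v≡3 (mod 8); ε(u)ε(v)=1·1, αω(v)=-1·1, βω(u)=-6·1; sum ≡ 0  ⇒  +1.
(a,b)_11: α=1, u≡10; β=0, v≡3 (mod 11); (10|11)=-1, (3|11)=+1; sign (−1)^0·-1^0·+1^1 = +1.
(a,b)_13: α=-1, u≡4; β=2, v≡5 (mod 13); (4|13)=+1, (5|13)=-1; sign (−1)^0·+1^2·-1^-1 = -1.
(a,b)_∞: sgn(-858)=−, sgn(-21)=−, so -1.
(a,b)_7: α=0, u≡6; β=1, v≡1 (mod 7); (6|7)=-1, (1|7)=+1; sign (−1)^0·-1^1·+1^0 = -1.
(a,b)_31: α=2, u≡20; β=0, v≡9 (mod 31); (20|31)=+1, (9|31)=+1; sign (−1)^0·+1^0·+1^2 = +1.
(a,b)_3: α=5, u≡2; β=1, v≡2 (mod 3); (2|3)=-1, (2|3)=-1; sign (−1)^1·-1^1·-1^5 = -1.
(a,b)_5: α=0, u≡2; β=-2, v≡4 (mod 5); (2|5)=-1, (4|5)=+1; sign (−1)^0·-1^-2·+1^0 = +1.
Ram(-858, -21) = {3, 7, 13, ∞}; no ℚ_3-point on the conic.

[3, 7, 13, inf]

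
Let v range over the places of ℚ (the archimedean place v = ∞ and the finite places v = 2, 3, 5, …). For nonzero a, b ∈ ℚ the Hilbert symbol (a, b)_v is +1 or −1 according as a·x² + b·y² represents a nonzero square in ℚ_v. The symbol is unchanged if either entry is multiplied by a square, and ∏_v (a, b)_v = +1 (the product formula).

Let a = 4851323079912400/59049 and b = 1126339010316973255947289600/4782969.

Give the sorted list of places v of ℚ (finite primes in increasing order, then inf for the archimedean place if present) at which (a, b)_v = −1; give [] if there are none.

(a, b) ≡ (2821, 65569) mod (ℚ^×)²; places V = {2, 3, 5, 7, 13, 17, 19, 29, 31, ∞}.
(a,b)_7: α=3, u≡1; β=3, v≡2 (mod 7); (1|7)=+1, (2|7)=+1; sign (−1)^1·+1^3·+1^3 = -1.
(a,b)_2: α=4, β=10; u≡5, v≡1 (mod 8); ε(u)ε(v)=0·0, αω(v)=4·0, βω(u)=10·1; sum ≡ 0  ⇒  +1.
(a,b)_29: α=2, u≡2; β=3, v≡9 (mod 29); (2|29)=-1, (9|29)=+1; sign (−1)^0·-1^3·+1^2 = -1.
(a,b)_∞: sgn(2821)=+, sgn(65569)=+, so +1.
(a,b)_31: α=1, u≡15; β=4, v≡8 (mod 31); (15|31)=-1, (8|31)=+1; sign (−1)^0·-1^4·+1^1 = +1.
(a,b)_3: α=-10, u≡1; β=-14, v≡1 (mod 3); (1|3)=+1, (1|3)=+1; sign (−1)^0·+1^-14·+1^-10 = +1.
(a,b)_19: α=2, u≡5; β=3, v≡15 (mod 19); (5|19)=+1, (15|19)=-1; sign (−1)^0·+1^3·-1^2 = +1.
(a,b)_5: α=2, u≡4; β=2, v≡1 (mod 5); (4|5)=+1, (1|5)=+1; sign (−1)^0·+1^2·+1^2 = +1.
(a,b)_13: α=1, u≡10; β=2, v≡4 (mod 13); (10|13)=+1, (4|13)=+1; sign (−1)^0·+1^2·+1^1 = +1.
(a,b)_17: α=2, u≡4; β=3, v≡15 (mod 17); (4|17)=+1, (15|17)=+1; sign (−1)^0·+1^3·+1^2 = +1.
|Ram(2821, 65569)| = 2, even; anisotropic at {7, 29}.

[7, 29]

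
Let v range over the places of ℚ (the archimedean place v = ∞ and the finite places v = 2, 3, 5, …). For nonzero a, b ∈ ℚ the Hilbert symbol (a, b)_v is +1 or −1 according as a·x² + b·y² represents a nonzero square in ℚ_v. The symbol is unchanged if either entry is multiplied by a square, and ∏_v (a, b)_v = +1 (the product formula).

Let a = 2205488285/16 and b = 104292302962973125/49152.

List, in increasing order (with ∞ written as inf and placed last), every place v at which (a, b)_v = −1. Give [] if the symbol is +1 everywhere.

(a, b) ≡ (85085, 39) mod (ℚ^×)²; places V = {2, 3, 5, 7, 11, 13, 17, 23, ∞}.
(a,b)_11: α=1, u≡2; β=2, v≡6 (mod 11); (2|11)=-1, (6|11)=-1; sign (−1)^0·-1^2·-1^1 = -1.
(a,b)_23: α=2, u≡13; β=2, v≡16 (mod 23); (13|23)=+1, (16|23)=+1; sign (−1)^0·+1^2·+1^2 = +1.
(a,b)_17: α=1, u≡11; β=4, v≡7 (mod 17); (11|17)=-1, (7|17)=-1; sign (−1)^0·-1^4·-1^1 = -1.
(a,b)_7: α=3, u≡6; β=4, v≡4 (mod 7); (6|7)=-1, (4|7)=+1; sign (−1)^0·-1^4·+1^3 = +1.
(a,b)_∞: sgn(85085)=+, sgn(39)=+, so +1.
(a,b)_5: α=1, u≡2; β=4, v≡1 (mod 5); (2|5)=-1, (1|5)=+1; sign (−1)^0·-1^4·+1^1 = +1.
(a,b)_2: α=-4, β=-14; u≡5, v≡7 (mod 8); ε(u)ε(v)=0·1, αω(v)=-4·0, βω(u)=-14·1; sum ≡ 0  ⇒  +1.
(a,b)_3: α=0, u≡2; β=-1, v≡1 (mod 3); (2|3)=-1, (1|3)=+1; sign (−1)^0·-1^-1·+1^0 = -1.
(a,b)_13: α=1, u≡11; β=1, v≡9 (mod 13); (11|13)=-1, (9|13)=+1; sign (−1)^0·-1^1·+1^1 = -1.
(85085, 39 / ℚ) ramifies at {3, 11, 13, 17}: a division algebra.

[3, 11, 13, 17]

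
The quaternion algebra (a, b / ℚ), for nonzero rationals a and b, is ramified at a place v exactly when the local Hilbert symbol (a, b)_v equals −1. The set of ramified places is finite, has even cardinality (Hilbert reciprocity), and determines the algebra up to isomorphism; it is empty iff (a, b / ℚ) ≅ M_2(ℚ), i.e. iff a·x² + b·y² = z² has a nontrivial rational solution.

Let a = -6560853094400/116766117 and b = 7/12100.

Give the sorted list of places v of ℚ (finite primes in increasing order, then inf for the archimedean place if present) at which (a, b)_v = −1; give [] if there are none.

[7, 13]

(a, b) ≡ (-7163, 7) mod (ℚ^×)²; places V = {2, 3, 5, 7, 11, 13, 19, 29, 31, 37, ∞}.
(a,b)_5: α=2, u≡2; β=-2, v≡3 (mod 5); (2|5)=-1, (3|5)=-1; sign (−1)^0·-1^-2·-1^2 = +1.
(a,b)_29: α=1, u≡18; β=0, v≡1 (mod 29); (18|29)=-1, (1|29)=+1; sign (−1)^0·-1^0·+1^1 = +1.
(a,b)_37: α=-2, u≡6; β=0, v≡7 (mod 37); (6|37)=-1, (7|37)=+1; sign (−1)^0·-1^0·+1^-2 = +1.
(a,b)_3: α=-8, u≡1; β=0, v≡1 (mod 3); (1|3)=+1, (1|3)=+1; sign (−1)^0·+1^0·+1^-8 = +1.
(a,b)_∞: sgn(-7163)=−, sgn(7)=+, so +1.
(a,b)_19: α=1, u≡12; β=0, v≡4 (mod 19); (12|19)=-1, (4|19)=+1; sign (−1)^0·-1^0·+1^1 = +1.
(a,b)_2: α=12, β=-2; u≡5, v≡7 (mod 8); ε(u)ε(v)=0·1, αω(v)=12·0, βω(u)=-2·1; sum ≡ 0  ⇒  +1.
(a,b)_7: α=0, u≡3; β=1, v≡2 (mod 7); (3|7)=-1, (2|7)=+1; sign (−1)^0·-1^1·+1^0 = -1.
(a,b)_11: α=2, u≡3; β=-2, v≡7 (mod 11); (3|11)=+1, (7|11)=-1; sign (−1)^0·+1^-2·-1^2 = +1.
(a,b)_13: α=-1, u≡11; β=0, v≡2 (mod 13); (11|13)=-1, (2|13)=-1; sign (−1)^0·-1^0·-1^-1 = -1.
(a,b)_31: α=2, u≡27; β=0, v≡10 (mod 31); (27|31)=-1, (10|31)=+1; sign (−1)^0·-1^0·+1^2 = +1.
Ram(-7163, 7) = {7, 13}; no ℚ_7-point on the conic.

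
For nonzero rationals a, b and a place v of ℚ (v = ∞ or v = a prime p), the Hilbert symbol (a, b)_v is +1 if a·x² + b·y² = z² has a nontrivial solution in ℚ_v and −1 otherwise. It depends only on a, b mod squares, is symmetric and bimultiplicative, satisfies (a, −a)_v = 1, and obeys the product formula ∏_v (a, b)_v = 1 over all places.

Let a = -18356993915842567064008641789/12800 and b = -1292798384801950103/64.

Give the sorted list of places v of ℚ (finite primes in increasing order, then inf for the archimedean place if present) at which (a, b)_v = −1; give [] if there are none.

(a, b) ≡ (-1638824858, -1247) mod (ℚ^×)²; places V = {2, 3, 5, 7, 11, 29, 31, 41, 43, 47, ∞}.
(a,b)_31: α=3, u≡14; β=2, v≡17 (mod 31); (14|31)=+1, (17|31)=-1; sign (−1)^0·+1^2·-1^3 = -1.
(a,b)_3: α=2, u≡1; β=0, v≡1 (mod 3); (1|3)=+1, (1|3)=+1; sign (−1)^0·+1^0·+1^2 = +1.
(a,b)_5: α=-2, u≡3; β=0, v≡3 (mod 5); (3|5)=-1, (3|5)=-1; sign (−1)^0·-1^0·-1^-2 = +1.
(a,b)_43: α=1, u≡27; β=1, v≡21 (mod 43); (27|43)=-1, (21|43)=+1; sign (−1)^1·-1^1·+1^1 = +1.
(a,b)_47: α=3, u≡25; β=2, v≡31 (mod 47); (25|47)=+1, (31|47)=-1; sign (−1)^0·+1^2·-1^3 = -1.
(a,b)_29: α=1, u≡25; β=1, v≡21 (mod 29); (25|29)=+1, (21|29)=-1; sign (−1)^0·+1^1·-1^1 = -1.
(a,b)_11: α=3, u≡8; β=2, v≡8 (mod 11); (8|11)=-1, (8|11)=-1; sign (−1)^0·-1^2·-1^3 = -1.
(a,b)_41: α=3, u≡24; β=2, v≡15 (mod 41); (24|41)=-1, (15|41)=-1; sign (−1)^0·-1^2·-1^3 = -1.
(a,b)_2: α=-9, β=-6; u≡3, v≡1 (mod 8); ε(u)ε(v)=1·0, αω(v)=-9·0, βω(u)=-6·1; sum ≡ 0  ⇒  +1.
(a,b)_7: α=8, u≡4; β=4, v≡5 (mod 7); (4|7)=+1, (5|7)=-1; sign (−1)^0·+1^4·-1^8 = +1.
(a,b)_∞: sgn(-1638824858)=−, sgn(-1247)=−, so -1.
Ram(-1638824858, -1247) = {11, 29, 31, 41, 47, ∞}; no ℚ_11-point on the conic.

[11, 29, 31, 41, 47, inf]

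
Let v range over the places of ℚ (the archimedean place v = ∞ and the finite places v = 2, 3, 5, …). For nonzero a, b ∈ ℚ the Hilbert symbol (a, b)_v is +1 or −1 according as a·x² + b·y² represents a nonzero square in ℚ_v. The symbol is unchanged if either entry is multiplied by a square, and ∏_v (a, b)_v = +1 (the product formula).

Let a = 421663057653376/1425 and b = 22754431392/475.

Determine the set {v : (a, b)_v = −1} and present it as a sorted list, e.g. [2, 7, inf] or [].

Mod squares: a ≡ 8778, b ≡ 798. Check v ∈ {∞, 2, 3, 5, 7, 11, 17, 19, 23}.
v=5: a=5^-2·(≡3), b=5^-2·(≡3) mod 5; (3|5)=-1, (3|5)=-1; (−1)^{-2·-2·2}·(-1)^-2·(-1)^-2 = +1.
v=23: a=23^6·(≡5), b=23^4·(≡2) mod 23; (5|23)=-1, (2|23)=+1; (−1)^{6·4·11}·(-1)^4·(+1)^6 = +1.
v=11: a=11^1·(≡8), b=11^2·(≡6) mod 11; (8|11)=-1, (6|11)=-1; (−1)^{1·2·5}·(-1)^2·(-1)^1 = -1.
v=17: a=17^2·(≡5), b=17^0·(≡13) mod 17; (5|17)=-1, (13|17)=+1; (−1)^{2·0·8}·(-1)^0·(+1)^2 = +1.
v=∞: 8778 > 0 and 798 > 0  ⇒  (a,b)_∞ = +1.
v=19: a=19^-1·(≡11), b=19^-1·(≡7) mod 19; (11|19)=+1, (7|19)=+1; (−1)^{-1·-1·9}·(+1)^-1·(+1)^-1 = -1.
v=3: a=3^-1·(≡1), b=3^1·(≡2) mod 3; (1|3)=+1, (2|3)=-1; (−1)^{-1·1·1}·(+1)^1·(-1)^-1 = +1.
v=7: a=7^1·(≡4), b=7^1·(≡1) mod 7; (4|7)=+1, (1|7)=+1; (−1)^{1·1·3}·(+1)^1·(+1)^1 = -1.
v=2: v_2(a)=7, v_2(b)=5; units ≡ 5, 7 (mod 8); ε·ε+αω+βω = 0·1+7·0+5·1 ≡ 1  ⇒  (a,b)_2 = -1.
(8778, 798 / ℚ) ramifies at {2, 7, 11, 19}: a division algebra.

[2, 7, 11, 19]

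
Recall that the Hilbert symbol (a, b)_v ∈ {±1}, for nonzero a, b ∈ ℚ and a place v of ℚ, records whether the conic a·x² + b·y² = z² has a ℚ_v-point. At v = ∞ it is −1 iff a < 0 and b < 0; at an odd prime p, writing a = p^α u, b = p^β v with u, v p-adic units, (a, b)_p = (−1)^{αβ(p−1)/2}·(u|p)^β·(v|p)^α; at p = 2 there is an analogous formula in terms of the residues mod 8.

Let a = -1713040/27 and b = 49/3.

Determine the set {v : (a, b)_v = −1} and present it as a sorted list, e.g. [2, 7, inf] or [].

[5, 19]

Mod squares: a ≡ -6555, b ≡ 3. Check v ∈ {∞, 2, 3, 5, 7, 19, 23}.
v=19: a=19^1·(≡16), b=19^0·(≡10) mod 19; (16|19)=+1, (10|19)=-1; (−1)^{1·0·9}·(+1)^0·(-1)^1 = -1.
v=23: a=23^1·(≡10), b=23^0·(≡1) mod 23; (10|23)=-1, (1|23)=+1; (−1)^{1·0·11}·(-1)^0·(+1)^1 = +1.
v=3: a=3^-3·(≡2), b=3^-1·(≡1) mod 3; (2|3)=-1, (1|3)=+1; (−1)^{-3·-1·1}·(-1)^-1·(+1)^-3 = +1.
v=2: v_2(a)=4, v_2(b)=0; units ≡ 5, 3 (mod 8); ε·ε+αω+βω = 0·1+4·1+0·1 ≡ 0  ⇒  (a,b)_2 = +1.
v=7: a=7^2·(≡2), b=7^2·(≡5) mod 7; (2|7)=+1, (5|7)=-1; (−1)^{2·2·3}·(+1)^2·(-1)^2 = +1.
v=∞: -6555 < 0 and 3 > 0  ⇒  (a,b)_∞ = +1.
v=5: a=5^1·(≡1), b=5^0·(≡3) mod 5; (1|5)=+1, (3|5)=-1; (−1)^{1·0·2}·(+1)^0·(-1)^1 = -1.
(-6555, 3 / ℚ) ramifies at {5, 19}: a division algebra.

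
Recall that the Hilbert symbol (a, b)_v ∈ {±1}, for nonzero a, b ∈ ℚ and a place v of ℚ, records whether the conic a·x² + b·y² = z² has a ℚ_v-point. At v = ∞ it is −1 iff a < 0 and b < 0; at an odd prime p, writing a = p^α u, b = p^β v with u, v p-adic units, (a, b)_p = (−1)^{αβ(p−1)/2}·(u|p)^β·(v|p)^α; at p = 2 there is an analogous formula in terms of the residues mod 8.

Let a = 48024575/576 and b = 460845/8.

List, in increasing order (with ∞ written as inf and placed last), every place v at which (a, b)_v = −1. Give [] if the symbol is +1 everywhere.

[5, 23]

(a, b) ≡ (23, 2090) mod (ℚ^×)²; places V = {2, 3, 5, 7, 11, 17, 19, 23, ∞}.
(a,b)_5: α=2, u≡3; β=1, v≡3 (mod 5); (3|5)=-1, (3|5)=-1; sign (−1)^0·-1^1·-1^2 = -1.
(a,b)_19: α=0, u≡7; β=1, v≡18 (mod 19); (7|19)=+1, (18|19)=-1; sign (−1)^0·+1^1·-1^0 = +1.
(a,b)_23: α=1, u≡16; β=0, v≡5 (mod 23); (16|23)=+1, (5|23)=-1; sign (−1)^0·+1^0·-1^1 = -1.
(a,b)_3: α=-2, u≡2; β=2, v≡2 (mod 3); (2|3)=-1, (2|3)=-1; sign (−1)^0·-1^2·-1^-2 = +1.
(a,b)_11: α=0, u≡4; β=1, v≡5 (mod 11); (4|11)=+1, (5|11)=+1; sign (−1)^0·+1^1·+1^0 = +1.
(a,b)_17: α=4, u≡10; β=0, v≡16 (mod 17); (10|17)=-1, (16|17)=+1; sign (−1)^0·-1^0·+1^4 = +1.
(a,b)_7: α=0, u≡2; β=2, v≡4 (mod 7); (2|7)=+1, (4|7)=+1; sign (−1)^0·+1^2·+1^0 = +1.
(a,b)_2: α=-6, β=-3; u≡7, v≡5 (mod 8); ε(u)ε(v)=1·0, αω(v)=-6·1, βω(u)=-3·0; sum ≡ 0  ⇒  +1.
(a,b)_∞: sgn(23)=+, sgn(2090)=+, so +1.
|Ram(23, 2090)| = 2, even; anisotropic at {5, 23}.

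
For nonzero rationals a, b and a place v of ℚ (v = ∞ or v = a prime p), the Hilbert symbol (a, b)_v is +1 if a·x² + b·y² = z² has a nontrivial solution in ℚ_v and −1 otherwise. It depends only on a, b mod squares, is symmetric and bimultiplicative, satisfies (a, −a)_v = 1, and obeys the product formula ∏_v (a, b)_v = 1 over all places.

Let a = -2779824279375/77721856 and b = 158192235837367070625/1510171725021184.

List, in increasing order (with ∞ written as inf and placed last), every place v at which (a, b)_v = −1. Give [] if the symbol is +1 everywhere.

[11, 17]

(a, b) ≡ (-143, 17) mod (ℚ^×)²; places V = {2, 3, 5, 11, 13, 17, 19, 29, ∞}.
(a,b)_5: α=4, u≡3; β=4, v≡2 (mod 5); (3|5)=-1, (2|5)=-1; sign (−1)^0·-1^4·-1^4 = +1.
(a,b)_3: α=2, u≡1; β=6, v≡2 (mod 3); (1|3)=+1, (2|3)=-1; sign (−1)^0·+1^6·-1^2 = +1.
(a,b)_∞: sgn(-143)=−, sgn(17)=+, so +1.
(a,b)_19: α=-2, u≡17; β=-4, v≡7 (mod 19); (17|19)=+1, (7|19)=+1; sign (−1)^0·+1^-4·+1^-2 = +1.
(a,b)_13: α=5, u≡5; β=6, v≡9 (mod 13); (5|13)=-1, (9|13)=+1; sign (−1)^0·-1^6·+1^5 = +1.
(a,b)_29: α=-2, u≡15; β=-4, v≡8 (mod 29); (15|29)=-1, (8|29)=-1; sign (−1)^0·-1^-4·-1^-2 = +1.
(a,b)_11: α=3, u≡5; β=4, v≡8 (mod 11); (5|11)=+1, (8|11)=-1; sign (−1)^0·+1^4·-1^3 = -1.
(a,b)_17: α=0, u≡3; β=3, v≡2 (mod 17); (3|17)=-1, (2|17)=+1; sign (−1)^0·-1^3·+1^0 = -1.
(a,b)_2: α=-8, β=-14; u≡1, v≡1 (mod 8); ε(u)ε(v)=0·0, αω(v)=-8·0, βω(u)=-14·0; sum ≡ 0  ⇒  +1.
(-143, 17 / ℚ) ramifies at {11, 17}: a division algebra.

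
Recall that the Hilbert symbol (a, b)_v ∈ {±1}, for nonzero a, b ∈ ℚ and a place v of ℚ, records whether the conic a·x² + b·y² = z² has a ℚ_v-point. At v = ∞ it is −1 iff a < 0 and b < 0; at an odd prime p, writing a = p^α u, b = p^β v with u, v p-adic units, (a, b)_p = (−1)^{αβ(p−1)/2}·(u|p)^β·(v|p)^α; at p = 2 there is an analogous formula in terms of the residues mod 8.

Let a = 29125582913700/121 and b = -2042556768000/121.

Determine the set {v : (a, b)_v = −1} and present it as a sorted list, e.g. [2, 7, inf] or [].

(a, b) ≡ (434217, -723695) mod (ℚ^×)²; places V = {2, 3, 5, 7, 11, 13, 23, 29, 31, ∞}.
(a,b)_2: α=2, β=8; u≡1, v≡1 (mod 8); ε(u)ε(v)=0·0, αω(v)=2·0, βω(u)=8·0; sum ≡ 0  ⇒  +1.
(a,b)_31: α=1, u≡29; β=1, v≡24 (mod 31); (29|31)=-1, (24|31)=-1; sign (−1)^1·-1^1·-1^1 = -1.
(a,b)_7: α=3, u≡2; β=3, v≡3 (mod 7); (2|7)=+1, (3|7)=-1; sign (−1)^1·+1^3·-1^3 = +1.
(a,b)_11: α=-2, u≡9; β=-2, v≡10 (mod 11); (9|11)=+1, (10|11)=-1; sign (−1)^0·+1^-2·-1^-2 = +1.
(a,b)_13: α=2, u≡10; β=0, v≡11 (mod 13); (10|13)=+1, (11|13)=-1; sign (−1)^0·+1^0·-1^2 = +1.
(a,b)_∞: sgn(434217)=+, sgn(-723695)=−, so +1.
(a,b)_29: α=1, u≡4; β=1, v≡17 (mod 29); (4|29)=+1, (17|29)=-1; sign (−1)^0·+1^1·-1^1 = -1.
(a,b)_5: α=2, u≡3; β=3, v≡1 (mod 5); (3|5)=-1, (1|5)=+1; sign (−1)^0·-1^3·+1^2 = -1.
(a,b)_23: α=1, u≡5; β=1, v≡19 (mod 23); (5|23)=-1, (19|23)=-1; sign (−1)^1·-1^1·-1^1 = -1.
(a,b)_3: α=5, u≡1; β=2, v≡1 (mod 3); (1|3)=+1, (1|3)=+1; sign (−1)^0·+1^2·+1^5 = +1.
|Ram(434217, -723695)| = 4, even; anisotropic at {5, 23, 29, 31}.

[5, 23, 29, 31]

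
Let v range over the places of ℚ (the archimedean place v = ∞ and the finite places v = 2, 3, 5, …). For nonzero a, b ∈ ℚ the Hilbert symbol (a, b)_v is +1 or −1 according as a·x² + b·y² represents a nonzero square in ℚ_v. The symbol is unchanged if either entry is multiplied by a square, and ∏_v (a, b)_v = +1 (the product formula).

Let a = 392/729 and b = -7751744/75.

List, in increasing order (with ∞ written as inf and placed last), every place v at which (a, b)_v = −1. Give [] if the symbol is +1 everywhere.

Mod squares: a ≡ 2, b ≡ -3003. Check v ∈ {∞, 2, 3, 5, 7, 11, 13}.
v=3: a=3^-6·(≡2), b=3^-1·(≡1) mod 3; (2|3)=-1, (1|3)=+1; (−1)^{-6·-1·1}·(-1)^-1·(+1)^-6 = -1.
v=5: a=5^0·(≡3), b=5^-2·(≡2) mod 5; (3|5)=-1, (2|5)=-1; (−1)^{0·-2·2}·(-1)^-2·(-1)^0 = +1.
v=11: a=11^0·(≡6), b=11^3·(≡8) mod 11; (6|11)=-1, (8|11)=-1; (−1)^{0·3·5}·(-1)^3·(-1)^0 = -1.
v=2: v_2(a)=3, v_2(b)=6; units ≡ 1, 5 (mod 8); ε·ε+αω+βω = 0·0+3·1+6·0 ≡ 1  ⇒  (a,b)_2 = -1.
v=13: a=13^0·(≡2), b=13^1·(≡10) mod 13; (2|13)=-1, (10|13)=+1; (−1)^{0·1·6}·(-1)^1·(+1)^0 = -1.
v=∞: 2 > 0 and -3003 < 0  ⇒  (a,b)_∞ = +1.
v=7: a=7^2·(≡1), b=7^1·(≡3) mod 7; (1|7)=+1, (3|7)=-1; (−1)^{2·1·3}·(+1)^1·(-1)^2 = +1.
(2, -3003 / ℚ) ramifies at {2, 3, 11, 13}: a division algebra.

[2, 3, 11, 13]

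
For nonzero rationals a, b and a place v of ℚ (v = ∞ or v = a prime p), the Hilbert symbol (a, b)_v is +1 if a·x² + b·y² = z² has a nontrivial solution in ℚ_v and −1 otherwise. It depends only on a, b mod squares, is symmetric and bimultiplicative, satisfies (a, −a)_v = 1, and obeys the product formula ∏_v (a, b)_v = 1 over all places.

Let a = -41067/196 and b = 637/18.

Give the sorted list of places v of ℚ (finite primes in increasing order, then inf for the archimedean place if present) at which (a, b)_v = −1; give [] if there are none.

Mod squares: a ≡ -3, b ≡ 26. Check v ∈ {∞, 2, 3, 7, 13}.
v=3: a=3^5·(≡2), b=3^-2·(≡2) mod 3; (2|3)=-1, (2|3)=-1; (−1)^{5·-2·1}·(-1)^-2·(-1)^5 = -1.
v=2: v_2(a)=-2, v_2(b)=-1; units ≡ 5, 5 (mod 8); ε·ε+αω+βω = 0·0+-2·1+-1·1 ≡ 1  ⇒  (a,b)_2 = -1.
v=13: a=13^2·(≡4), b=13^1·(≡2) mod 13; (4|13)=+1, (2|13)=-1; (−1)^{2·1·6}·(+1)^1·(-1)^2 = +1.
v=7: a=7^-2·(≡4), b=7^2·(≡5) mod 7; (4|7)=+1, (5|7)=-1; (−1)^{-2·2·3}·(+1)^2·(-1)^-2 = +1.
v=∞: -3 < 0 and 26 > 0  ⇒  (a,b)_∞ = +1.
|Ram(-3, 26)| = 2, even; anisotropic at {2, 3}.

[2, 3]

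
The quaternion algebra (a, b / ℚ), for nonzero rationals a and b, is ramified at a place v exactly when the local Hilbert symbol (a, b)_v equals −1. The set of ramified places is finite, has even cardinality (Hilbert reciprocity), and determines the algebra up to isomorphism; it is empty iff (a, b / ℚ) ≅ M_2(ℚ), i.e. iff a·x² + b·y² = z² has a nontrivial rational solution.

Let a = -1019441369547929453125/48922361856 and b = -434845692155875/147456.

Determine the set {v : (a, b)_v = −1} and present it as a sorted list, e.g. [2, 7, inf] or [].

[11, inf]

Mod squares: a ≡ -226765, b ≡ -7315. Check v ∈ {∞, 2, 3, 5, 7, 11, 13, 19, 31}.
v=13: a=13^2·(≡8), b=13^2·(≡9) mod 13; (8|13)=-1, (9|13)=+1; (−1)^{2·2·6}·(-1)^2·(+1)^2 = +1.
v=3: a=3^-6·(≡2), b=3^-2·(≡2) mod 3; (2|3)=-1, (2|3)=-1; (−1)^{-6·-2·1}·(-1)^-2·(-1)^-6 = +1.
v=11: a=11^7·(≡6), b=11^5·(≡2) mod 11; (6|11)=-1, (2|11)=-1; (−1)^{7·5·5}·(-1)^5·(-1)^7 = -1.
v=7: a=7^1·(≡4), b=7^1·(≡6) mod 7; (4|7)=+1, (6|7)=-1; (−1)^{1·1·3}·(+1)^1·(-1)^1 = +1.
v=∞: -226765 < 0 and -7315 < 0  ⇒  (a,b)_∞ = -1.
v=5: a=5^7·(≡3), b=5^3·(≡3) mod 5; (3|5)=-1, (3|5)=-1; (−1)^{7·3·2}·(-1)^3·(-1)^7 = +1.
v=31: a=31^3·(≡25), b=31^2·(≡18) mod 31; (25|31)=+1, (18|31)=+1; (−1)^{3·2·15}·(+1)^2·(+1)^3 = +1.
v=2: v_2(a)=-26, v_2(b)=-14; units ≡ 3, 5 (mod 8); ε·ε+αω+βω = 1·0+-26·1+-14·1 ≡ 0  ⇒  (a,b)_2 = +1.
v=19: a=19^1·(≡1), b=19^1·(≡12) mod 19; (1|19)=+1, (12|19)=-1; (−1)^{1·1·9}·(+1)^1·(-1)^1 = +1.
Ram(-226765, -7315) = {11, ∞}; no ℚ_11-point on the conic.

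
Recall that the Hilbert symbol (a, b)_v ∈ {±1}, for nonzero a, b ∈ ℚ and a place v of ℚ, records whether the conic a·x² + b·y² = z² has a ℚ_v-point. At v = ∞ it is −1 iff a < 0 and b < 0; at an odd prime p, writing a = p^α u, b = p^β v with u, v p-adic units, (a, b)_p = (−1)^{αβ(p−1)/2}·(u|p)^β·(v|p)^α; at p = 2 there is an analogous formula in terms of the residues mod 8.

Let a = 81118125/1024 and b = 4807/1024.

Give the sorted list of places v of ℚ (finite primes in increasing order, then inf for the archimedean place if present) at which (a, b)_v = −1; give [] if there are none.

[11, 23]

(a, b) ≡ (14421, 4807) mod (ℚ^×)²; places V = {2, 3, 5, 11, 19, 23, ∞}.
(a,b)_3: α=3, u≡1; β=0, v≡1 (mod 3); (1|3)=+1, (1|3)=+1; sign (−1)^0·+1^0·+1^3 = +1.
(a,b)_2: α=-10, β=-10; u≡5, v≡7 (mod 8); ε(u)ε(v)=0·1, αω(v)=-10·0, βω(u)=-10·1; sum ≡ 0  ⇒  +1.
(a,b)_23: α=1, u≡18; β=1, v≡4 (mod 23); (18|23)=+1, (4|23)=+1; sign (−1)^1·+1^1·+1^1 = -1.
(a,b)_19: α=1, u≡10; β=1, v≡16 (mod 19); (10|19)=-1, (16|19)=+1; sign (−1)^1·-1^1·+1^1 = +1.
(a,b)_11: α=1, u≡8; β=1, v≡8 (mod 11); (8|11)=-1, (8|11)=-1; sign (−1)^1·-1^1·-1^1 = -1.
(a,b)_5: α=4, u≡1; β=0, v≡3 (mod 5); (1|5)=+1, (3|5)=-1; sign (−1)^0·+1^0·-1^4 = +1.
(a,b)_∞: sgn(14421)=+, sgn(4807)=+, so +1.
(14421, 4807 / ℚ) ramifies at {11, 23}: a division algebra.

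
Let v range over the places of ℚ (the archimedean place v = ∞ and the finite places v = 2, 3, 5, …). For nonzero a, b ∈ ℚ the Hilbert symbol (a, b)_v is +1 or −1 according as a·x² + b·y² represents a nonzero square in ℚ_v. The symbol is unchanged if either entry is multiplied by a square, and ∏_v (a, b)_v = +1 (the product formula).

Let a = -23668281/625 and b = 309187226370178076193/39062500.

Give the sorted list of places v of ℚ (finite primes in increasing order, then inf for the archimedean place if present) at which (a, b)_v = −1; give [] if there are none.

(a, b) ≡ (-1729, 29393) mod (ℚ^×)²; places V = {2, 3, 5, 7, 13, 17, 19, ∞}.
(a,b)_7: α=1, u≡3; β=3, v≡3 (mod 7); (3|7)=-1, (3|7)=-1; sign (−1)^1·-1^3·-1^1 = -1.
(a,b)_2: α=0, β=-2; u≡7, v≡1 (mod 8); ε(u)ε(v)=1·0, αω(v)=0·0, βω(u)=-2·0; sum ≡ 0  ⇒  +1.
(a,b)_19: α=1, u≡1; β=3, v≡14 (mod 19); (1|19)=+1, (14|19)=-1; sign (−1)^1·+1^3·-1^1 = +1.
(a,b)_13: α=3, u≡4; β=9, v≡12 (mod 13); (4|13)=+1, (12|13)=+1; sign (−1)^0·+1^9·+1^3 = +1.
(a,b)_17: α=0, u≡12; β=1, v≡11 (mod 17); (12|17)=-1, (11|17)=-1; sign (−1)^0·-1^1·-1^0 = -1.
(a,b)_3: α=4, u≡2; β=6, v≡2 (mod 3); (2|3)=-1, (2|3)=-1; sign (−1)^0·-1^6·-1^4 = +1.
(a,b)_∞: sgn(-1729)=−, sgn(29393)=+, so +1.
(a,b)_5: α=-4, u≡4; β=-10, v≡2 (mod 5); (4|5)=+1, (2|5)=-1; sign (−1)^0·+1^-10·-1^-4 = +1.
Ram(-1729, 29393) = {7, 17}; no ℚ_7-point on the conic.

[7, 17]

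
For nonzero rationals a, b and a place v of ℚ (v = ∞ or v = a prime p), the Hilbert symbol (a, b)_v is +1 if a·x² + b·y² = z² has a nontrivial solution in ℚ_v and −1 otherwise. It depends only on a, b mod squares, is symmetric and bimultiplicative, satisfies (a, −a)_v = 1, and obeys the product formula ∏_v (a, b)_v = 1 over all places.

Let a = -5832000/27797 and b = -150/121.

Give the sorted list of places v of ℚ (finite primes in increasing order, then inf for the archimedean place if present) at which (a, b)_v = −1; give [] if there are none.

(a, b) ≡ (-385, -6) mod (ℚ^×)²; places V = {2, 3, 5, 7, 11, 19, ∞}.
(a,b)_∞: sgn(-385)=−, sgn(-6)=−, so -1.
(a,b)_19: α=-2, u≡12; β=0, v≡3 (mod 19); (12|19)=-1, (3|19)=-1; sign (−1)^0·-1^0·-1^-2 = +1.
(a,b)_3: α=6, u≡2; β=1, v≡1 (mod 3); (2|3)=-1, (1|3)=+1; sign (−1)^0·-1^1·+1^6 = -1.
(a,b)_2: α=6, β=1; u≡7, v≡5 (mod 8); ε(u)ε(v)=1·0, αω(v)=6·1, βω(u)=1·0; sum ≡ 0  ⇒  +1.
(a,b)_7: α=-1, u≡4; β=0, v≡2 (mod 7); (4|7)=+1, (2|7)=+1; sign (−1)^0·+1^0·+1^-1 = +1.
(a,b)_11: α=-1, u≡3; β=-2, v≡4 (mod 11); (3|11)=+1, (4|11)=+1; sign (−1)^0·+1^-2·+1^-1 = +1.
(a,b)_5: α=3, u≡2; β=2, v≡4 (mod 5); (2|5)=-1, (4|5)=+1; sign (−1)^0·-1^2·+1^3 = +1.
Ram(-385, -6) = {3, ∞}; no ℚ_3-point on the conic.

[3, inf]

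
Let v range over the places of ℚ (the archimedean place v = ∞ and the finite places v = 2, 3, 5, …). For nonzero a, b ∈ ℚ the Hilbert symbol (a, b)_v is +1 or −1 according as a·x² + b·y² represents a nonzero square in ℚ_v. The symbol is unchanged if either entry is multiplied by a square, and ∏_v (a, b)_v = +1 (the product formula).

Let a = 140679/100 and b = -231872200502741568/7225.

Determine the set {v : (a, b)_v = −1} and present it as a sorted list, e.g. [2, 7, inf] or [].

Mod squares: a ≡ 319, b ≡ -2233. Check v ∈ {∞, 2, 3, 5, 7, 11, 17, 29}.
v=17: a=17^0·(≡15), b=17^-2·(≡5) mod 17; (15|17)=+1, (5|17)=-1; (−1)^{0·-2·8}·(+1)^-2·(-1)^0 = +1.
v=∞: 319 > 0 and -2233 < 0  ⇒  (a,b)_∞ = +1.
v=7: a=7^2·(≡4), b=7^1·(≡5) mod 7; (4|7)=+1, (5|7)=-1; (−1)^{2·1·3}·(+1)^1·(-1)^2 = +1.
v=2: v_2(a)=-2, v_2(b)=6; units ≡ 7, 7 (mod 8); ε·ε+αω+βω = 1·1+-2·0+6·0 ≡ 1  ⇒  (a,b)_2 = -1.
v=11: a=11^1·(≡7), b=11^9·(≡6) mod 11; (7|11)=-1, (6|11)=-1; (−1)^{1·9·5}·(-1)^9·(-1)^1 = -1.
v=5: a=5^-2·(≡1), b=5^-2·(≡3) mod 5; (1|5)=+1, (3|5)=-1; (−1)^{-2·-2·2}·(+1)^-2·(-1)^-2 = +1.
v=29: a=29^1·(≡14), b=29^3·(≡14) mod 29; (14|29)=-1, (14|29)=-1; (−1)^{1·3·14}·(-1)^3·(-1)^1 = +1.
v=3: a=3^2·(≡1), b=3^2·(≡2) mod 3; (1|3)=+1, (2|3)=-1; (−1)^{2·2·1}·(+1)^2·(-1)^2 = +1.
(319, -2233 / ℚ) ramifies at {2, 11}: a division algebra.

[2, 11]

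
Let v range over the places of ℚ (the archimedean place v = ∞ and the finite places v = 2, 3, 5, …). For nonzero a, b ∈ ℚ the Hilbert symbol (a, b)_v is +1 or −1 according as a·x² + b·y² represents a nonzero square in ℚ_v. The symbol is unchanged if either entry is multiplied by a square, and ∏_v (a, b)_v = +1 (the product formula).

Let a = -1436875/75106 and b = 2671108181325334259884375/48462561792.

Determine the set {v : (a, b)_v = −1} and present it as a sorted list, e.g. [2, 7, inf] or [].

Mod squares: a ≡ -646, b ≡ 15470. Check v ∈ {∞, 2, 3, 5, 7, 11, 13, 17, 19, 23, 47}.
v=11: a=11^2·(≡3), b=11^6·(≡9) mod 11; (3|11)=+1, (9|11)=+1; (−1)^{2·6·5}·(+1)^6·(+1)^2 = +1.
v=3: a=3^0·(≡2), b=3^-4·(≡2) mod 3; (2|3)=-1, (2|3)=-1; (−1)^{0·-4·1}·(-1)^-4·(-1)^0 = +1.
v=23: a=23^0·(≡15), b=23^-2·(≡10) mod 23; (15|23)=-1, (10|23)=-1; (−1)^{0·-2·11}·(-1)^-2·(-1)^0 = +1.
v=19: a=19^1·(≡5), b=19^4·(≡9) mod 19; (5|19)=+1, (9|19)=+1; (−1)^{1·4·9}·(+1)^4·(+1)^1 = +1.
v=∞: -646 < 0 and 15470 > 0  ⇒  (a,b)_∞ = +1.
v=17: a=17^-1·(≡9), b=17^3·(≡1) mod 17; (9|17)=+1, (1|17)=+1; (−1)^{-1·3·8}·(+1)^3·(+1)^-1 = +1.
v=13: a=13^0·(≡3), b=13^3·(≡7) mod 13; (3|13)=+1, (7|13)=-1; (−1)^{0·3·6}·(+1)^3·(-1)^0 = +1.
v=7: a=7^0·(≡5), b=7^3·(≡6) mod 7; (5|7)=-1, (6|7)=-1; (−1)^{0·3·3}·(-1)^3·(-1)^0 = -1.
v=47: a=47^-2·(≡21), b=47^-2·(≡27) mod 47; (21|47)=+1, (27|47)=+1; (−1)^{-2·-2·23}·(+1)^-2·(+1)^-2 = +1.
v=5: a=5^4·(≡1), b=5^5·(≡4) mod 5; (1|5)=+1, (4|5)=+1; (−1)^{4·5·2}·(+1)^5·(+1)^4 = +1.
v=2: v_2(a)=-1, v_2(b)=-9; units ≡ 5, 7 (mod 8); ε·ε+αω+βω = 0·1+-1·0+-9·1 ≡ 1  ⇒  (a,b)_2 = -1.
(-646, 15470 / ℚ) ramifies at {2, 7}: a division algebra.

[2, 7]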